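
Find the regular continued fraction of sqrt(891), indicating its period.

[29; (1, 5, 1, 1, 1, 5, 1, 58)]

Write x_i = (sqrt(891) + m_i)/d_i with (m_0, d_0) = (0, 1). a_0 = floor(sqrt(891)) = 29, since 29^2 = 841 <= 891 < 900 = 30^2.
Iterate m_{i+1} = d_i*a_i - m_i, d_{i+1} = (891 - m_{i+1}^2)/d_i, a_{i+1} = floor((a_0 + m_{i+1})/d_{i+1}):
  m_1 = 1*29 - 0 = 29, d_1 = (891 - 29^2)/1 = 50/1 = 50, a_1 = floor((29 + 29)/50) = 1.
  m_2 = 50*1 - 29 = 21, d_2 = (891 - 21^2)/50 = 450/50 = 9, a_2 = floor((29 + 21)/9) = 5.
  m_3 = 9*5 - 21 = 24, d_3 = (891 - 24^2)/9 = 315/9 = 35, a_3 = floor((29 + 24)/35) = 1.
  m_4 = 35*1 - 24 = 11, d_4 = (891 - 11^2)/35 = 770/35 = 22, a_4 = floor((29 + 11)/22) = 1.
  m_5 = 22*1 - 11 = 11, d_5 = (891 - 11^2)/22 = 770/22 = 35, a_5 = floor((29 + 11)/35) = 1.
  m_6 = 35*1 - 11 = 24, d_6 = (891 - 24^2)/35 = 315/35 = 9, a_6 = floor((29 + 24)/9) = 5.
  m_7 = 9*5 - 24 = 21, d_7 = (891 - 21^2)/9 = 450/9 = 50, a_7 = floor((29 + 21)/50) = 1.
  m_8 = 50*1 - 21 = 29, d_8 = (891 - 29^2)/50 = 50/50 = 1, a_8 = floor((29 + 29)/1) = 58.
  m_9 = 1*58 - 29 = 29, d_9 = (891 - 29^2)/1 = 50/1 = 50: (m_9, d_9) = (m_1, d_1) = (29, 50), so from here the quotients repeat a_1, ..., a_8; the period length is 8.
Hence the expansion of sqrt(891) is a_0 = 29 followed by the repeating block 1, 5, 1, 1, 1, 5, 1, 58 (period 8).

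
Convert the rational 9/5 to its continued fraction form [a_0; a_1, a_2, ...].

[1; 1, 4]

Run the Euclidean algorithm on 9 and 5; the successive quotients are the partial quotients a_0, a_1, ... (each step inverts the fractional part left over by the previous one):
  9 = 1*5 + 4, so a_0 = 1.
  5 = 1*4 + 1, so a_1 = 1.
  4 = 4*1 + 0, so a_2 = 4.
The remainder reaches 0 after 3 divisions, so the expansion has 3 partial quotients, read off in order.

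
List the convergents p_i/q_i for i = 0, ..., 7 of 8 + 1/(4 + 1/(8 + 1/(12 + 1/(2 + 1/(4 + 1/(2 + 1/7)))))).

Using the convergent recurrence p_i = a_i*p_{i-1} + p_{i-2}, q_i = a_i*q_{i-1} + q_{i-2} with p_{-2}=0, p_{-1}=1, q_{-2}=1, q_{-1}=0:
  i=0: a_0=8, p_0 = 8*1 + 0 = 8, q_0 = 8*0 + 1 = 1.
  i=1: a_1=4, p_1 = 4*8 + 1 = 33, q_1 = 4*1 + 0 = 4.
  i=2: a_2=8, p_2 = 8*33 + 8 = 272, q_2 = 8*4 + 1 = 33.
  i=3: a_3=12, p_3 = 12*272 + 33 = 3297, q_3 = 12*33 + 4 = 400.
  i=4: a_4=2, p_4 = 2*3297 + 272 = 6866, q_4 = 2*400 + 33 = 833.
  i=5: a_5=4, p_5 = 4*6866 + 3297 = 30761, q_5 = 4*833 + 400 = 3732.
  i=6: a_6=2, p_6 = 2*30761 + 6866 = 68388, q_6 = 2*3732 + 833 = 8297.
  i=7: a_7=7, p_7 = 7*68388 + 30761 = 509477, q_7 = 7*8297 + 3732 = 61811.

8/1, 33/4, 272/33, 3297/400, 6866/833, 30761/3732, 68388/8297, 509477/61811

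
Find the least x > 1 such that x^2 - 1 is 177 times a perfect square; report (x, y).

First expand sqrt(177) as a continued fraction. With x_i = (sqrt(177) + m_i)/d_i and (m_0, d_0) = (0, 1): a_0 = floor(sqrt(177)) = 13, since 13^2 = 169 <= 177 < 196 = 14^2.
Iterate m_{i+1} = d_i*a_i - m_i, d_{i+1} = (177 - m_{i+1}^2)/d_i, a_{i+1} = floor((a_0 + m_{i+1})/d_{i+1}):
  m_1 = 1*13 - 0 = 13, d_1 = (177 - 13^2)/1 = 8/1 = 8, a_1 = floor((13 + 13)/8) = 3.
  m_2 = 8*3 - 13 = 11, d_2 = (177 - 11^2)/8 = 56/8 = 7, a_2 = floor((13 + 11)/7) = 3.
  m_3 = 7*3 - 11 = 10, d_3 = (177 - 10^2)/7 = 77/7 = 11, a_3 = floor((13 + 10)/11) = 2.
  m_4 = 11*2 - 10 = 12, d_4 = (177 - 12^2)/11 = 33/11 = 3, a_4 = floor((13 + 12)/3) = 8.
  m_5 = 3*8 - 12 = 12, d_5 = (177 - 12^2)/3 = 33/3 = 11, a_5 = floor((13 + 12)/11) = 2.
  m_6 = 11*2 - 12 = 10, d_6 = (177 - 10^2)/11 = 77/11 = 7, a_6 = floor((13 + 10)/7) = 3.
  m_7 = 7*3 - 10 = 11, d_7 = (177 - 11^2)/7 = 56/7 = 8, a_7 = floor((13 + 11)/8) = 3.
  m_8 = 8*3 - 11 = 13, d_8 = (177 - 13^2)/8 = 8/8 = 1, a_8 = floor((13 + 13)/1) = 26.
  m_9 = 1*26 - 13 = 13, d_9 = (177 - 13^2)/1 = 8/1 = 8: (m_9, d_9) = (m_1, d_1) = (13, 8), so from here the quotients repeat a_1, ..., a_8; the period length is 8.
So sqrt(177) = [13; (3, 3, 2, 8, 2, 3, 3, 26)] with period length k = 8.
k is even, so the fundamental solution of x^2 - 177y^2 = 1 is (p_{k-1}, q_{k-1}) = (p_7, q_7); compute convergents through index 7.
Convergents (p_i = a_i*p_{i-1} + p_{i-2}, q_i = a_i*q_{i-1} + q_{i-2} with p_{-2}=0, p_{-1}=1, q_{-2}=1, q_{-1}=0):
  i=0: a_0=13, p_0 = 13*1 + 0 = 13, q_0 = 13*0 + 1 = 1.
  i=1: a_1=3, p_1 = 3*13 + 1 = 40, q_1 = 3*1 + 0 = 3.
  i=2: a_2=3, p_2 = 3*40 + 13 = 133, q_2 = 3*3 + 1 = 10.
  i=3: a_3=2, p_3 = 2*133 + 40 = 306, q_3 = 2*10 + 3 = 23.
  i=4: a_4=8, p_4 = 8*306 + 133 = 2581, q_4 = 8*23 + 10 = 194.
  i=5: a_5=2, p_5 = 2*2581 + 306 = 5468, q_5 = 2*194 + 23 = 411.
  i=6: a_6=3, p_6 = 3*5468 + 2581 = 18985, q_6 = 3*411 + 194 = 1427.
  i=7: a_7=3, p_7 = 3*18985 + 5468 = 62423, q_7 = 3*1427 + 411 = 4692.
Check: 62423^2 - 177*4692^2 = 3896630929 - 3896630928 = 1, so (x, y) = (62423, 4692) solves the equation, and by the theorem it is the least positive solution.

(x, y) = (62423, 4692)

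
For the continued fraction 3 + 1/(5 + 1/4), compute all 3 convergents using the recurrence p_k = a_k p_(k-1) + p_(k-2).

Using the convergent recurrence p_i = a_i*p_{i-1} + p_{i-2}, q_i = a_i*q_{i-1} + q_{i-2} with p_{-2}=0, p_{-1}=1, q_{-2}=1, q_{-1}=0:
  i=0: a_0=3, p_0 = 3*1 + 0 = 3, q_0 = 3*0 + 1 = 1.
  i=1: a_1=5, p_1 = 5*3 + 1 = 16, q_1 = 5*1 + 0 = 5.
  i=2: a_2=4, p_2 = 4*16 + 3 = 67, q_2 = 4*5 + 1 = 21.

3/1, 16/5, 67/21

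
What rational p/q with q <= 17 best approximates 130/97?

Expand x = 130/97 as a continued fraction with the Euclidean algorithm:
  130 = 1*97 + 33, so a_0 = 1.
  97 = 2*33 + 31, so a_1 = 2.
  33 = 1*31 + 2, so a_2 = 1.
  31 = 15*2 + 1, so a_3 = 15.
  2 = 2*1 + 0, so a_4 = 2.
so x = [1; 2, 1, 15, 2].
Convergents (p_i = a_i*p_{i-1} + p_{i-2}, q_i = a_i*q_{i-1} + q_{i-2} with p_{-2}=0, p_{-1}=1, q_{-2}=1, q_{-1}=0), until the denominator exceeds 17:
  i=0: a_0=1, p_0 = 1*1 + 0 = 1, q_0 = 1*0 + 1 = 1.
  i=1: a_1=2, p_1 = 2*1 + 1 = 3, q_1 = 2*1 + 0 = 2.
  i=2: a_2=1, p_2 = 1*3 + 1 = 4, q_2 = 1*2 + 1 = 3.
  i=3: a_3=15, p_3 = 15*4 + 3 = 63, q_3 = 15*3 + 2 = 47.
q_3 = 47 > 17, so the last convergent with denominator <= 17 is p_2/q_2 = 4/3.
The closest fraction with denominator <= 17 is either p_2/q_2 or the intermediate fraction (k*p_2 + p_1)/(k*q_2 + q_1) with the largest k >= 1 whose denominator stays <= 17; these approach x as k grows, and every other convergent or intermediate fraction in range is farther away.
Largest k: floor((17 - q_1)/q_2) = floor((17 - 2)/3) = 5.
That gives (5*4 + 3)/(5*3 + 2) = 23/17.
Compare the errors: |x - 4/3| = |130*3 - 4*97|/(97*3) = 2/291, and |x - 23/17| = |130*17 - 23*97|/(97*17) = 21/1649.
Cross-multiplying, 2*1649 = 3298 < 6111 = 21*291, so 2/291 is smaller: the convergent 4/3 is closer to x than 23/17.

4/3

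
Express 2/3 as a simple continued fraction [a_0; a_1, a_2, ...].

[0; 1, 2]

Run the Euclidean algorithm on 2 and 3; the successive quotients are the partial quotients a_0, a_1, ... (each step inverts the fractional part left over by the previous one):
  2 = 0*3 + 2, so a_0 = 0.
  3 = 1*2 + 1, so a_1 = 1.
  2 = 2*1 + 0, so a_2 = 2.
The remainder reaches 0 after 3 divisions, so the expansion has 3 partial quotients, read off in order.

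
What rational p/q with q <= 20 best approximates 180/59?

61/20

Expand x = 180/59 as a continued fraction with the Euclidean algorithm:
  180 = 3*59 + 3, so a_0 = 3.
  59 = 19*3 + 2, so a_1 = 19.
  3 = 1*2 + 1, so a_2 = 1.
  2 = 2*1 + 0, so a_3 = 2.
so x = [3; 19, 1, 2].
Convergents (p_i = a_i*p_{i-1} + p_{i-2}, q_i = a_i*q_{i-1} + q_{i-2} with p_{-2}=0, p_{-1}=1, q_{-2}=1, q_{-1}=0), until the denominator exceeds 20:
  i=0: a_0=3, p_0 = 3*1 + 0 = 3, q_0 = 3*0 + 1 = 1.
  i=1: a_1=19, p_1 = 19*3 + 1 = 58, q_1 = 19*1 + 0 = 19.
  i=2: a_2=1, p_2 = 1*58 + 3 = 61, q_2 = 1*19 + 1 = 20.
  i=3: a_3=2, p_3 = 2*61 + 58 = 180, q_3 = 2*20 + 19 = 59.
q_3 = 59 > 20, so the last convergent with denominator <= 20 is p_2/q_2 = 61/20.
The closest fraction with denominator <= 20 is either p_2/q_2 or the intermediate fraction (k*p_2 + p_1)/(k*q_2 + q_1) with the largest k >= 1 whose denominator stays <= 20; these approach x as k grows, and every other convergent or intermediate fraction in range is farther away.
Largest k: floor((20 - q_1)/q_2) = floor((20 - 19)/20) = 0.
Since k = 0, no intermediate fraction beyond p_2/q_2 has denominator <= 20, so the convergent 61/20 is the closest (its error is |180*20 - 61*59|/(59*20) = 1/1180).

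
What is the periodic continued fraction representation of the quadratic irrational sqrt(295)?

Write x_i = (sqrt(295) + m_i)/d_i with (m_0, d_0) = (0, 1). a_0 = floor(sqrt(295)) = 17, since 17^2 = 289 <= 295 < 324 = 18^2.
Iterate m_{i+1} = d_i*a_i - m_i, d_{i+1} = (295 - m_{i+1}^2)/d_i, a_{i+1} = floor((a_0 + m_{i+1})/d_{i+1}):
  m_1 = 1*17 - 0 = 17, d_1 = (295 - 17^2)/1 = 6/1 = 6, a_1 = floor((17 + 17)/6) = 5.
  m_2 = 6*5 - 17 = 13, d_2 = (295 - 13^2)/6 = 126/6 = 21, a_2 = floor((17 + 13)/21) = 1.
  m_3 = 21*1 - 13 = 8, d_3 = (295 - 8^2)/21 = 231/21 = 11, a_3 = floor((17 + 8)/11) = 2.
  m_4 = 11*2 - 8 = 14, d_4 = (295 - 14^2)/11 = 99/11 = 9, a_4 = floor((17 + 14)/9) = 3.
  m_5 = 9*3 - 14 = 13, d_5 = (295 - 13^2)/9 = 126/9 = 14, a_5 = floor((17 + 13)/14) = 2.
  m_6 = 14*2 - 13 = 15, d_6 = (295 - 15^2)/14 = 70/14 = 5, a_6 = floor((17 + 15)/5) = 6.
  m_7 = 5*6 - 15 = 15, d_7 = (295 - 15^2)/5 = 70/5 = 14, a_7 = floor((17 + 15)/14) = 2.
  m_8 = 14*2 - 15 = 13, d_8 = (295 - 13^2)/14 = 126/14 = 9, a_8 = floor((17 + 13)/9) = 3.
  m_9 = 9*3 - 13 = 14, d_9 = (295 - 14^2)/9 = 99/9 = 11, a_9 = floor((17 + 14)/11) = 2.
  m_10 = 11*2 - 14 = 8, d_10 = (295 - 8^2)/11 = 231/11 = 21, a_10 = floor((17 + 8)/21) = 1.
  m_11 = 21*1 - 8 = 13, d_11 = (295 - 13^2)/21 = 126/21 = 6, a_11 = floor((17 + 13)/6) = 5.
  m_12 = 6*5 - 13 = 17, d_12 = (295 - 17^2)/6 = 6/6 = 1, a_12 = floor((17 + 17)/1) = 34.
  m_13 = 1*34 - 17 = 17, d_13 = (295 - 17^2)/1 = 6/1 = 6: (m_13, d_13) = (m_1, d_1) = (17, 6), so from here the quotients repeat a_1, ..., a_12; the period length is 12.
Hence the expansion of sqrt(295) is a_0 = 17 followed by the repeating block 5, 1, 2, 3, 2, 6, 2, 3, 2, 1, 5, 34 (period 12).

[17; (5, 1, 2, 3, 2, 6, 2, 3, 2, 1, 5, 34)]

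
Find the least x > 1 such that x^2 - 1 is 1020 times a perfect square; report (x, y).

(x, y) = (511, 16)

First expand sqrt(1020) as a continued fraction. With x_i = (sqrt(1020) + m_i)/d_i and (m_0, d_0) = (0, 1): a_0 = floor(sqrt(1020)) = 31, since 31^2 = 961 <= 1020 < 1024 = 32^2.
Iterate m_{i+1} = d_i*a_i - m_i, d_{i+1} = (1020 - m_{i+1}^2)/d_i, a_{i+1} = floor((a_0 + m_{i+1})/d_{i+1}):
  m_1 = 1*31 - 0 = 31, d_1 = (1020 - 31^2)/1 = 59/1 = 59, a_1 = floor((31 + 31)/59) = 1.
  m_2 = 59*1 - 31 = 28, d_2 = (1020 - 28^2)/59 = 236/59 = 4, a_2 = floor((31 + 28)/4) = 14.
  m_3 = 4*14 - 28 = 28, d_3 = (1020 - 28^2)/4 = 236/4 = 59, a_3 = floor((31 + 28)/59) = 1.
  m_4 = 59*1 - 28 = 31, d_4 = (1020 - 31^2)/59 = 59/59 = 1, a_4 = floor((31 + 31)/1) = 62.
  m_5 = 1*62 - 31 = 31, d_5 = (1020 - 31^2)/1 = 59/1 = 59: (m_5, d_5) = (m_1, d_1) = (31, 59), so from here the quotients repeat a_1, ..., a_4; the period length is 4.
So sqrt(1020) = [31; (1, 14, 1, 62)] with period length k = 4.
k is even, so the fundamental solution of x^2 - 1020y^2 = 1 is (p_{k-1}, q_{k-1}) = (p_3, q_3); compute convergents through index 3.
Convergents (p_i = a_i*p_{i-1} + p_{i-2}, q_i = a_i*q_{i-1} + q_{i-2} with p_{-2}=0, p_{-1}=1, q_{-2}=1, q_{-1}=0):
  i=0: a_0=31, p_0 = 31*1 + 0 = 31, q_0 = 31*0 + 1 = 1.
  i=1: a_1=1, p_1 = 1*31 + 1 = 32, q_1 = 1*1 + 0 = 1.
  i=2: a_2=14, p_2 = 14*32 + 31 = 479, q_2 = 14*1 + 1 = 15.
  i=3: a_3=1, p_3 = 1*479 + 32 = 511, q_3 = 1*15 + 1 = 16.
Check: 511^2 - 1020*16^2 = 261121 - 261120 = 1, so (x, y) = (511, 16) solves the equation, and by the theorem it is the least positive solution.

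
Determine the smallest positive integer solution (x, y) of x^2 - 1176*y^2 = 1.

First expand sqrt(1176) as a continued fraction. With x_i = (sqrt(1176) + m_i)/d_i and (m_0, d_0) = (0, 1): a_0 = floor(sqrt(1176)) = 34, since 34^2 = 1156 <= 1176 < 1225 = 35^2.
Iterate m_{i+1} = d_i*a_i - m_i, d_{i+1} = (1176 - m_{i+1}^2)/d_i, a_{i+1} = floor((a_0 + m_{i+1})/d_{i+1}):
  m_1 = 1*34 - 0 = 34, d_1 = (1176 - 34^2)/1 = 20/1 = 20, a_1 = floor((34 + 34)/20) = 3.
  m_2 = 20*3 - 34 = 26, d_2 = (1176 - 26^2)/20 = 500/20 = 25, a_2 = floor((34 + 26)/25) = 2.
  m_3 = 25*2 - 26 = 24, d_3 = (1176 - 24^2)/25 = 600/25 = 24, a_3 = floor((34 + 24)/24) = 2.
  m_4 = 24*2 - 24 = 24, d_4 = (1176 - 24^2)/24 = 600/24 = 25, a_4 = floor((34 + 24)/25) = 2.
  m_5 = 25*2 - 24 = 26, d_5 = (1176 - 26^2)/25 = 500/25 = 20, a_5 = floor((34 + 26)/20) = 3.
  m_6 = 20*3 - 26 = 34, d_6 = (1176 - 34^2)/20 = 20/20 = 1, a_6 = floor((34 + 34)/1) = 68.
  m_7 = 1*68 - 34 = 34, d_7 = (1176 - 34^2)/1 = 20/1 = 20: (m_7, d_7) = (m_1, d_1) = (34, 20), so from here the quotients repeat a_1, ..., a_6; the period length is 6.
So sqrt(1176) = [34; (3, 2, 2, 2, 3, 68)] with period length k = 6.
k is even, so the fundamental solution of x^2 - 1176y^2 = 1 is (p_{k-1}, q_{k-1}) = (p_5, q_5); compute convergents through index 5.
Convergents (p_i = a_i*p_{i-1} + p_{i-2}, q_i = a_i*q_{i-1} + q_{i-2} with p_{-2}=0, p_{-1}=1, q_{-2}=1, q_{-1}=0):
  i=0: a_0=34, p_0 = 34*1 + 0 = 34, q_0 = 34*0 + 1 = 1.
  i=1: a_1=3, p_1 = 3*34 + 1 = 103, q_1 = 3*1 + 0 = 3.
  i=2: a_2=2, p_2 = 2*103 + 34 = 240, q_2 = 2*3 + 1 = 7.
  i=3: a_3=2, p_3 = 2*240 + 103 = 583, q_3 = 2*7 + 3 = 17.
  i=4: a_4=2, p_4 = 2*583 + 240 = 1406, q_4 = 2*17 + 7 = 41.
  i=5: a_5=3, p_5 = 3*1406 + 583 = 4801, q_5 = 3*41 + 17 = 140.
Check: 4801^2 - 1176*140^2 = 23049601 - 23049600 = 1, so (x, y) = (4801, 140) solves the equation, and by the theorem it is the least positive solution.

(x, y) = (4801, 140)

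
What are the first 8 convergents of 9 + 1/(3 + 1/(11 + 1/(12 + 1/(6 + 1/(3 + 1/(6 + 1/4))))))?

Using the convergent recurrence p_i = a_i*p_{i-1} + p_{i-2}, q_i = a_i*q_{i-1} + q_{i-2} with p_{-2}=0, p_{-1}=1, q_{-2}=1, q_{-1}=0:
  i=0: a_0=9, p_0 = 9*1 + 0 = 9, q_0 = 9*0 + 1 = 1.
  i=1: a_1=3, p_1 = 3*9 + 1 = 28, q_1 = 3*1 + 0 = 3.
  i=2: a_2=11, p_2 = 11*28 + 9 = 317, q_2 = 11*3 + 1 = 34.
  i=3: a_3=12, p_3 = 12*317 + 28 = 3832, q_3 = 12*34 + 3 = 411.
  i=4: a_4=6, p_4 = 6*3832 + 317 = 23309, q_4 = 6*411 + 34 = 2500.
  i=5: a_5=3, p_5 = 3*23309 + 3832 = 73759, q_5 = 3*2500 + 411 = 7911.
  i=6: a_6=6, p_6 = 6*73759 + 23309 = 465863, q_6 = 6*7911 + 2500 = 49966.
  i=7: a_7=4, p_7 = 4*465863 + 73759 = 1937211, q_7 = 4*49966 + 7911 = 207775.

9/1, 28/3, 317/34, 3832/411, 23309/2500, 73759/7911, 465863/49966, 1937211/207775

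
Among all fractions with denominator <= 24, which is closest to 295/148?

Expand x = 295/148 as a continued fraction with the Euclidean algorithm:
  295 = 1*148 + 147, so a_0 = 1.
  148 = 1*147 + 1, so a_1 = 1.
  147 = 147*1 + 0, so a_2 = 147.
so x = [1; 1, 147].
Convergents (p_i = a_i*p_{i-1} + p_{i-2}, q_i = a_i*q_{i-1} + q_{i-2} with p_{-2}=0, p_{-1}=1, q_{-2}=1, q_{-1}=0), until the denominator exceeds 24:
  i=0: a_0=1, p_0 = 1*1 + 0 = 1, q_0 = 1*0 + 1 = 1.
  i=1: a_1=1, p_1 = 1*1 + 1 = 2, q_1 = 1*1 + 0 = 1.
  i=2: a_2=147, p_2 = 147*2 + 1 = 295, q_2 = 147*1 + 1 = 148.
q_2 = 148 > 24, so the last convergent with denominator <= 24 is p_1/q_1 = 2/1.
The closest fraction with denominator <= 24 is either p_1/q_1 or the intermediate fraction (k*p_1 + p_0)/(k*q_1 + q_0) with the largest k >= 1 whose denominator stays <= 24; these approach x as k grows, and every other convergent or intermediate fraction in range is farther away.
Largest k: floor((24 - q_0)/q_1) = floor((24 - 1)/1) = 23.
That gives (23*2 + 1)/(23*1 + 1) = 47/24.
Compare the errors: |x - 2/1| = |295*1 - 2*148|/(148*1) = 1/148, and |x - 47/24| = |295*24 - 47*148|/(148*24) = 124/3552.
Cross-multiplying, 1*3552 = 3552 < 18352 = 124*148, so 1/148 is smaller: the convergent 2/1 is closer to x than 47/24.

2/1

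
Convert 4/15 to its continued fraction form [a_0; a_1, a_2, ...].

[0; 3, 1, 3]

Run the Euclidean algorithm on 4 and 15; the successive quotients are the partial quotients a_0, a_1, ... (each step inverts the fractional part left over by the previous one):
  4 = 0*15 + 4, so a_0 = 0.
  15 = 3*4 + 3, so a_1 = 3.
  4 = 1*3 + 1, so a_2 = 1.
  3 = 3*1 + 0, so a_3 = 3.
The remainder reaches 0 after 4 divisions, so the expansion has 4 partial quotients, read off in order.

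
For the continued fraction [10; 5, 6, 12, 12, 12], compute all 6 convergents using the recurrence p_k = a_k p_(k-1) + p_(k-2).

Using the convergent recurrence p_i = a_i*p_{i-1} + p_{i-2}, q_i = a_i*q_{i-1} + q_{i-2} with p_{-2}=0, p_{-1}=1, q_{-2}=1, q_{-1}=0:
  i=0: a_0=10, p_0 = 10*1 + 0 = 10, q_0 = 10*0 + 1 = 1.
  i=1: a_1=5, p_1 = 5*10 + 1 = 51, q_1 = 5*1 + 0 = 5.
  i=2: a_2=6, p_2 = 6*51 + 10 = 316, q_2 = 6*5 + 1 = 31.
  i=3: a_3=12, p_3 = 12*316 + 51 = 3843, q_3 = 12*31 + 5 = 377.
  i=4: a_4=12, p_4 = 12*3843 + 316 = 46432, q_4 = 12*377 + 31 = 4555.
  i=5: a_5=12, p_5 = 12*46432 + 3843 = 561027, q_5 = 12*4555 + 377 = 55037.

10/1, 51/5, 316/31, 3843/377, 46432/4555, 561027/55037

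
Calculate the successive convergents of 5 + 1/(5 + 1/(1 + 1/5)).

Using the convergent recurrence p_i = a_i*p_{i-1} + p_{i-2}, q_i = a_i*q_{i-1} + q_{i-2} with p_{-2}=0, p_{-1}=1, q_{-2}=1, q_{-1}=0:
  i=0: a_0=5, p_0 = 5*1 + 0 = 5, q_0 = 5*0 + 1 = 1.
  i=1: a_1=5, p_1 = 5*5 + 1 = 26, q_1 = 5*1 + 0 = 5.
  i=2: a_2=1, p_2 = 1*26 + 5 = 31, q_2 = 1*5 + 1 = 6.
  i=3: a_3=5, p_3 = 5*31 + 26 = 181, q_3 = 5*6 + 5 = 35.

5/1, 26/5, 31/6, 181/35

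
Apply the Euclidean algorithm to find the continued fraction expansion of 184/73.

[2; 1, 1, 11, 1, 2]

Run the Euclidean algorithm on 184 and 73; the successive quotients are the partial quotients a_0, a_1, ... (each step inverts the fractional part left over by the previous one):
  184 = 2*73 + 38, so a_0 = 2.
  73 = 1*38 + 35, so a_1 = 1.
  38 = 1*35 + 3, so a_2 = 1.
  35 = 11*3 + 2, so a_3 = 11.
  3 = 1*2 + 1, so a_4 = 1.
  2 = 2*1 + 0, so a_5 = 2.
The remainder reaches 0 after 6 divisions, so the expansion has 6 partial quotients, read off in order.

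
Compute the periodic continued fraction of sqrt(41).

Write x_i = (sqrt(41) + m_i)/d_i with (m_0, d_0) = (0, 1). a_0 = floor(sqrt(41)) = 6, since 6^2 = 36 <= 41 < 49 = 7^2.
Iterate m_{i+1} = d_i*a_i - m_i, d_{i+1} = (41 - m_{i+1}^2)/d_i, a_{i+1} = floor((a_0 + m_{i+1})/d_{i+1}):
  m_1 = 1*6 - 0 = 6, d_1 = (41 - 6^2)/1 = 5/1 = 5, a_1 = floor((6 + 6)/5) = 2.
  m_2 = 5*2 - 6 = 4, d_2 = (41 - 4^2)/5 = 25/5 = 5, a_2 = floor((6 + 4)/5) = 2.
  m_3 = 5*2 - 4 = 6, d_3 = (41 - 6^2)/5 = 5/5 = 1, a_3 = floor((6 + 6)/1) = 12.
  m_4 = 1*12 - 6 = 6, d_4 = (41 - 6^2)/1 = 5/1 = 5: (m_4, d_4) = (m_1, d_1) = (6, 5), so from here the quotients repeat a_1, ..., a_3; the period length is 3.
Hence the expansion of sqrt(41) is a_0 = 6 followed by the repeating block 2, 2, 12 (period 3).

[6; (2, 2, 12)]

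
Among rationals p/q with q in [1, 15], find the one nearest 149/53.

31/11

Expand x = 149/53 as a continued fraction with the Euclidean algorithm:
  149 = 2*53 + 43, so a_0 = 2.
  53 = 1*43 + 10, so a_1 = 1.
  43 = 4*10 + 3, so a_2 = 4.
  10 = 3*3 + 1, so a_3 = 3.
  3 = 3*1 + 0, so a_4 = 3.
so x = [2; 1, 4, 3, 3].
Convergents (p_i = a_i*p_{i-1} + p_{i-2}, q_i = a_i*q_{i-1} + q_{i-2} with p_{-2}=0, p_{-1}=1, q_{-2}=1, q_{-1}=0), until the denominator exceeds 15:
  i=0: a_0=2, p_0 = 2*1 + 0 = 2, q_0 = 2*0 + 1 = 1.
  i=1: a_1=1, p_1 = 1*2 + 1 = 3, q_1 = 1*1 + 0 = 1.
  i=2: a_2=4, p_2 = 4*3 + 2 = 14, q_2 = 4*1 + 1 = 5.
  i=3: a_3=3, p_3 = 3*14 + 3 = 45, q_3 = 3*5 + 1 = 16.
q_3 = 16 > 15, so the last convergent with denominator <= 15 is p_2/q_2 = 14/5.
The closest fraction with denominator <= 15 is either p_2/q_2 or the intermediate fraction (k*p_2 + p_1)/(k*q_2 + q_1) with the largest k >= 1 whose denominator stays <= 15; these approach x as k grows, and every other convergent or intermediate fraction in range is farther away.
Largest k: floor((15 - q_1)/q_2) = floor((15 - 1)/5) = 2.
That gives (2*14 + 3)/(2*5 + 1) = 31/11.
Compare the errors: |x - 14/5| = |149*5 - 14*53|/(53*5) = 3/265, and |x - 31/11| = |149*11 - 31*53|/(53*11) = 4/583.
Cross-multiplying, 4*265 = 1060 < 1749 = 3*583, so 4/583 is smaller: the intermediate fraction 31/11 is closer to x than 14/5.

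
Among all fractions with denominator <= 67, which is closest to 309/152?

Expand x = 309/152 as a continued fraction with the Euclidean algorithm:
  309 = 2*152 + 5, so a_0 = 2.
  152 = 30*5 + 2, so a_1 = 30.
  5 = 2*2 + 1, so a_2 = 2.
  2 = 2*1 + 0, so a_3 = 2.
so x = [2; 30, 2, 2].
Convergents (p_i = a_i*p_{i-1} + p_{i-2}, q_i = a_i*q_{i-1} + q_{i-2} with p_{-2}=0, p_{-1}=1, q_{-2}=1, q_{-1}=0), until the denominator exceeds 67:
  i=0: a_0=2, p_0 = 2*1 + 0 = 2, q_0 = 2*0 + 1 = 1.
  i=1: a_1=30, p_1 = 30*2 + 1 = 61, q_1 = 30*1 + 0 = 30.
  i=2: a_2=2, p_2 = 2*61 + 2 = 124, q_2 = 2*30 + 1 = 61.
  i=3: a_3=2, p_3 = 2*124 + 61 = 309, q_3 = 2*61 + 30 = 152.
q_3 = 152 > 67, so the last convergent with denominator <= 67 is p_2/q_2 = 124/61.
The closest fraction with denominator <= 67 is either p_2/q_2 or the intermediate fraction (k*p_2 + p_1)/(k*q_2 + q_1) with the largest k >= 1 whose denominator stays <= 67; these approach x as k grows, and every other convergent or intermediate fraction in range is farther away.
Largest k: floor((67 - q_1)/q_2) = floor((67 - 30)/61) = 0.
Since k = 0, no intermediate fraction beyond p_2/q_2 has denominator <= 67, so the convergent 124/61 is the closest (its error is |309*61 - 124*152|/(152*61) = 1/9272).

124/61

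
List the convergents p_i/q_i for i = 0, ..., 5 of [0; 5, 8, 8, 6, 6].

0/1, 1/5, 8/41, 65/333, 398/2039, 2453/12567

Using the convergent recurrence p_i = a_i*p_{i-1} + p_{i-2}, q_i = a_i*q_{i-1} + q_{i-2} with p_{-2}=0, p_{-1}=1, q_{-2}=1, q_{-1}=0:
  i=0: a_0=0, p_0 = 0*1 + 0 = 0, q_0 = 0*0 + 1 = 1.
  i=1: a_1=5, p_1 = 5*0 + 1 = 1, q_1 = 5*1 + 0 = 5.
  i=2: a_2=8, p_2 = 8*1 + 0 = 8, q_2 = 8*5 + 1 = 41.
  i=3: a_3=8, p_3 = 8*8 + 1 = 65, q_3 = 8*41 + 5 = 333.
  i=4: a_4=6, p_4 = 6*65 + 8 = 398, q_4 = 6*333 + 41 = 2039.
  i=5: a_5=6, p_5 = 6*398 + 65 = 2453, q_5 = 6*2039 + 333 = 12567.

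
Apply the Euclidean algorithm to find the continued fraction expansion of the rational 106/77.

Run the Euclidean algorithm on 106 and 77; the successive quotients are the partial quotients a_0, a_1, ... (each step inverts the fractional part left over by the previous one):
  106 = 1*77 + 29, so a_0 = 1.
  77 = 2*29 + 19, so a_1 = 2.
  29 = 1*19 + 10, so a_2 = 1.
  19 = 1*10 + 9, so a_3 = 1.
  10 = 1*9 + 1, so a_4 = 1.
  9 = 9*1 + 0, so a_5 = 9.
The remainder reaches 0 after 6 divisions, so the expansion has 6 partial quotients, read off in order.

[1; 2, 1, 1, 1, 9]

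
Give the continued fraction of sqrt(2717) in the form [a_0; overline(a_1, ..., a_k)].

[52; overline(8, 104)]

Write x_i = (sqrt(2717) + m_i)/d_i with (m_0, d_0) = (0, 1). a_0 = floor(sqrt(2717)) = 52, since 52^2 = 2704 <= 2717 < 2809 = 53^2.
Iterate m_{i+1} = d_i*a_i - m_i, d_{i+1} = (2717 - m_{i+1}^2)/d_i, a_{i+1} = floor((a_0 + m_{i+1})/d_{i+1}):
  m_1 = 1*52 - 0 = 52, d_1 = (2717 - 52^2)/1 = 13/1 = 13, a_1 = floor((52 + 52)/13) = 8.
  m_2 = 13*8 - 52 = 52, d_2 = (2717 - 52^2)/13 = 13/13 = 1, a_2 = floor((52 + 52)/1) = 104.
  m_3 = 1*104 - 52 = 52, d_3 = (2717 - 52^2)/1 = 13/1 = 13: (m_3, d_3) = (m_1, d_1) = (52, 13), so from here the quotients repeat a_1, a_2; the period length is 2.
Hence the expansion of sqrt(2717) is a_0 = 52 followed by the repeating block 8, 104 (period 2).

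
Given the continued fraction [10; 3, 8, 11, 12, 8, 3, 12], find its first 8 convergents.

10/1, 31/3, 258/25, 2869/278, 34686/3361, 280357/27166, 875757/84859, 10789441/1045474

Using the convergent recurrence p_i = a_i*p_{i-1} + p_{i-2}, q_i = a_i*q_{i-1} + q_{i-2} with p_{-2}=0, p_{-1}=1, q_{-2}=1, q_{-1}=0:
  i=0: a_0=10, p_0 = 10*1 + 0 = 10, q_0 = 10*0 + 1 = 1.
  i=1: a_1=3, p_1 = 3*10 + 1 = 31, q_1 = 3*1 + 0 = 3.
  i=2: a_2=8, p_2 = 8*31 + 10 = 258, q_2 = 8*3 + 1 = 25.
  i=3: a_3=11, p_3 = 11*258 + 31 = 2869, q_3 = 11*25 + 3 = 278.
  i=4: a_4=12, p_4 = 12*2869 + 258 = 34686, q_4 = 12*278 + 25 = 3361.
  i=5: a_5=8, p_5 = 8*34686 + 2869 = 280357, q_5 = 8*3361 + 278 = 27166.
  i=6: a_6=3, p_6 = 3*280357 + 34686 = 875757, q_6 = 3*27166 + 3361 = 84859.
  i=7: a_7=12, p_7 = 12*875757 + 280357 = 10789441, q_7 = 12*84859 + 27166 = 1045474.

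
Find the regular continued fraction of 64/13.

Run the Euclidean algorithm on 64 and 13; the successive quotients are the partial quotients a_0, a_1, ... (each step inverts the fractional part left over by the previous one):
  64 = 4*13 + 12, so a_0 = 4.
  13 = 1*12 + 1, so a_1 = 1.
  12 = 12*1 + 0, so a_2 = 12.
The remainder reaches 0 after 3 divisions, so the expansion has 3 partial quotients, read off in order.

[4; 1, 12]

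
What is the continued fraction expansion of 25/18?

[1; 2, 1, 1, 3]

Run the Euclidean algorithm on 25 and 18; the successive quotients are the partial quotients a_0, a_1, ... (each step inverts the fractional part left over by the previous one):
  25 = 1*18 + 7, so a_0 = 1.
  18 = 2*7 + 4, so a_1 = 2.
  7 = 1*4 + 3, so a_2 = 1.
  4 = 1*3 + 1, so a_3 = 1.
  3 = 3*1 + 0, so a_4 = 3.
The remainder reaches 0 after 5 divisions, so the expansion has 5 partial quotients, read off in order.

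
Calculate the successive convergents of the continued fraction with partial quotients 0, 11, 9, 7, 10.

Using the convergent recurrence p_i = a_i*p_{i-1} + p_{i-2}, q_i = a_i*q_{i-1} + q_{i-2} with p_{-2}=0, p_{-1}=1, q_{-2}=1, q_{-1}=0:
  i=0: a_0=0, p_0 = 0*1 + 0 = 0, q_0 = 0*0 + 1 = 1.
  i=1: a_1=11, p_1 = 11*0 + 1 = 1, q_1 = 11*1 + 0 = 11.
  i=2: a_2=9, p_2 = 9*1 + 0 = 9, q_2 = 9*11 + 1 = 100.
  i=3: a_3=7, p_3 = 7*9 + 1 = 64, q_3 = 7*100 + 11 = 711.
  i=4: a_4=10, p_4 = 10*64 + 9 = 649, q_4 = 10*711 + 100 = 7210.

0/1, 1/11, 9/100, 64/711, 649/7210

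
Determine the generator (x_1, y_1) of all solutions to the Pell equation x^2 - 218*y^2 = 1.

First expand sqrt(218) as a continued fraction. With x_i = (sqrt(218) + m_i)/d_i and (m_0, d_0) = (0, 1): a_0 = floor(sqrt(218)) = 14, since 14^2 = 196 <= 218 < 225 = 15^2.
Iterate m_{i+1} = d_i*a_i - m_i, d_{i+1} = (218 - m_{i+1}^2)/d_i, a_{i+1} = floor((a_0 + m_{i+1})/d_{i+1}):
  m_1 = 1*14 - 0 = 14, d_1 = (218 - 14^2)/1 = 22/1 = 22, a_1 = floor((14 + 14)/22) = 1.
  m_2 = 22*1 - 14 = 8, d_2 = (218 - 8^2)/22 = 154/22 = 7, a_2 = floor((14 + 8)/7) = 3.
  m_3 = 7*3 - 8 = 13, d_3 = (218 - 13^2)/7 = 49/7 = 7, a_3 = floor((14 + 13)/7) = 3.
  m_4 = 7*3 - 13 = 8, d_4 = (218 - 8^2)/7 = 154/7 = 22, a_4 = floor((14 + 8)/22) = 1.
  m_5 = 22*1 - 8 = 14, d_5 = (218 - 14^2)/22 = 22/22 = 1, a_5 = floor((14 + 14)/1) = 28.
  m_6 = 1*28 - 14 = 14, d_6 = (218 - 14^2)/1 = 22/1 = 22: (m_6, d_6) = (m_1, d_1) = (14, 22), so from here the quotients repeat a_1, ..., a_5; the period length is 5.
So sqrt(218) = [14; (1, 3, 3, 1, 28)] with period length k = 5.
k is odd, so (p_{k-1}, q_{k-1}) only solves x^2 - 218y^2 = -1 and the fundamental solution of x^2 - 218y^2 = 1 is (p_{2k-1}, q_{2k-1}) = (p_9, q_9); compute convergents through index 9, running through the period twice.
Convergents (p_i = a_i*p_{i-1} + p_{i-2}, q_i = a_i*q_{i-1} + q_{i-2} with p_{-2}=0, p_{-1}=1, q_{-2}=1, q_{-1}=0):
  i=0: a_0=14, p_0 = 14*1 + 0 = 14, q_0 = 14*0 + 1 = 1.
  i=1: a_1=1, p_1 = 1*14 + 1 = 15, q_1 = 1*1 + 0 = 1.
  i=2: a_2=3, p_2 = 3*15 + 14 = 59, q_2 = 3*1 + 1 = 4.
  i=3: a_3=3, p_3 = 3*59 + 15 = 192, q_3 = 3*4 + 1 = 13.
  i=4: a_4=1, p_4 = 1*192 + 59 = 251, q_4 = 1*13 + 4 = 17.
  i=5: a_5=28, p_5 = 28*251 + 192 = 7220, q_5 = 28*17 + 13 = 489.
  i=6: a_6=1, p_6 = 1*7220 + 251 = 7471, q_6 = 1*489 + 17 = 506.
  i=7: a_7=3, p_7 = 3*7471 + 7220 = 29633, q_7 = 3*506 + 489 = 2007.
  i=8: a_8=3, p_8 = 3*29633 + 7471 = 96370, q_8 = 3*2007 + 506 = 6527.
  i=9: a_9=1, p_9 = 1*96370 + 29633 = 126003, q_9 = 1*6527 + 2007 = 8534.
Indeed p_4^2 - 218*q_4^2 = 63001 - 63002 = -1, not +1.
Check: 126003^2 - 218*8534^2 = 15876756009 - 15876756008 = 1, so (x, y) = (126003, 8534) solves the equation, and by the theorem it is the least positive solution.

(x, y) = (126003, 8534)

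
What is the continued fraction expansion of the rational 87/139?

Run the Euclidean algorithm on 87 and 139; the successive quotients are the partial quotients a_0, a_1, ... (each step inverts the fractional part left over by the previous one):
  87 = 0*139 + 87, so a_0 = 0.
  139 = 1*87 + 52, so a_1 = 1.
  87 = 1*52 + 35, so a_2 = 1.
  52 = 1*35 + 17, so a_3 = 1.
  35 = 2*17 + 1, so a_4 = 2.
  17 = 17*1 + 0, so a_5 = 17.
The remainder reaches 0 after 6 divisions, so the expansion has 6 partial quotients, read off in order.

[0; 1, 1, 1, 2, 17]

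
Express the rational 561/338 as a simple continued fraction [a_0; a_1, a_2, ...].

Run the Euclidean algorithm on 561 and 338; the successive quotients are the partial quotients a_0, a_1, ... (each step inverts the fractional part left over by the previous one):
  561 = 1*338 + 223, so a_0 = 1.
  338 = 1*223 + 115, so a_1 = 1.
  223 = 1*115 + 108, so a_2 = 1.
  115 = 1*108 + 7, so a_3 = 1.
  108 = 15*7 + 3, so a_4 = 15.
  7 = 2*3 + 1, so a_5 = 2.
  3 = 3*1 + 0, so a_6 = 3.
The remainder reaches 0 after 7 divisions, so the expansion has 7 partial quotients, read off in order.

[1; 1, 1, 1, 15, 2, 3]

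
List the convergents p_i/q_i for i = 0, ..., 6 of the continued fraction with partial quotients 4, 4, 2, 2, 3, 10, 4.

4/1, 17/4, 38/9, 93/22, 317/75, 3263/772, 13369/3163

Using the convergent recurrence p_i = a_i*p_{i-1} + p_{i-2}, q_i = a_i*q_{i-1} + q_{i-2} with p_{-2}=0, p_{-1}=1, q_{-2}=1, q_{-1}=0:
  i=0: a_0=4, p_0 = 4*1 + 0 = 4, q_0 = 4*0 + 1 = 1.
  i=1: a_1=4, p_1 = 4*4 + 1 = 17, q_1 = 4*1 + 0 = 4.
  i=2: a_2=2, p_2 = 2*17 + 4 = 38, q_2 = 2*4 + 1 = 9.
  i=3: a_3=2, p_3 = 2*38 + 17 = 93, q_3 = 2*9 + 4 = 22.
  i=4: a_4=3, p_4 = 3*93 + 38 = 317, q_4 = 3*22 + 9 = 75.
  i=5: a_5=10, p_5 = 10*317 + 93 = 3263, q_5 = 10*75 + 22 = 772.
  i=6: a_6=4, p_6 = 4*3263 + 317 = 13369, q_6 = 4*772 + 75 = 3163.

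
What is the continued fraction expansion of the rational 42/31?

[1; 2, 1, 4, 2]

Run the Euclidean algorithm on 42 and 31; the successive quotients are the partial quotients a_0, a_1, ... (each step inverts the fractional part left over by the previous one):
  42 = 1*31 + 11, so a_0 = 1.
  31 = 2*11 + 9, so a_1 = 2.
  11 = 1*9 + 2, so a_2 = 1.
  9 = 4*2 + 1, so a_3 = 4.
  2 = 2*1 + 0, so a_4 = 2.
The remainder reaches 0 after 5 divisions, so the expansion has 5 partial quotients, read off in order.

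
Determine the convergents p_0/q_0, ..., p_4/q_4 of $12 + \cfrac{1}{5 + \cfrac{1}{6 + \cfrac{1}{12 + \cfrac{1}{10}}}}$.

Using the convergent recurrence p_i = a_i*p_{i-1} + p_{i-2}, q_i = a_i*q_{i-1} + q_{i-2} with p_{-2}=0, p_{-1}=1, q_{-2}=1, q_{-1}=0:
  i=0: a_0=12, p_0 = 12*1 + 0 = 12, q_0 = 12*0 + 1 = 1.
  i=1: a_1=5, p_1 = 5*12 + 1 = 61, q_1 = 5*1 + 0 = 5.
  i=2: a_2=6, p_2 = 6*61 + 12 = 378, q_2 = 6*5 + 1 = 31.
  i=3: a_3=12, p_3 = 12*378 + 61 = 4597, q_3 = 12*31 + 5 = 377.
  i=4: a_4=10, p_4 = 10*4597 + 378 = 46348, q_4 = 10*377 + 31 = 3801.

12/1, 61/5, 378/31, 4597/377, 46348/3801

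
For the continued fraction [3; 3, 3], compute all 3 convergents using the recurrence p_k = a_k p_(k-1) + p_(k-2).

Using the convergent recurrence p_i = a_i*p_{i-1} + p_{i-2}, q_i = a_i*q_{i-1} + q_{i-2} with p_{-2}=0, p_{-1}=1, q_{-2}=1, q_{-1}=0:
  i=0: a_0=3, p_0 = 3*1 + 0 = 3, q_0 = 3*0 + 1 = 1.
  i=1: a_1=3, p_1 = 3*3 + 1 = 10, q_1 = 3*1 + 0 = 3.
  i=2: a_2=3, p_2 = 3*10 + 3 = 33, q_2 = 3*3 + 1 = 10.

3/1, 10/3, 33/10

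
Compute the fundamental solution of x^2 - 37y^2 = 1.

First expand sqrt(37) as a continued fraction. With x_i = (sqrt(37) + m_i)/d_i and (m_0, d_0) = (0, 1): a_0 = floor(sqrt(37)) = 6, since 6^2 = 36 <= 37 < 49 = 7^2.
Iterate m_{i+1} = d_i*a_i - m_i, d_{i+1} = (37 - m_{i+1}^2)/d_i, a_{i+1} = floor((a_0 + m_{i+1})/d_{i+1}):
  m_1 = 1*6 - 0 = 6, d_1 = (37 - 6^2)/1 = 1/1 = 1, a_1 = floor((6 + 6)/1) = 12.
  m_2 = 1*12 - 6 = 6, d_2 = (37 - 6^2)/1 = 1/1 = 1: (m_2, d_2) = (m_1, d_1) = (6, 1), so from here the quotient a_1 repeats; the period length is 1.
So sqrt(37) = [6; (12)] with period length k = 1.
k is odd, so (p_{k-1}, q_{k-1}) only solves x^2 - 37y^2 = -1 and the fundamental solution of x^2 - 37y^2 = 1 is (p_{2k-1}, q_{2k-1}) = (p_1, q_1); compute convergents through index 1, running through the period twice.
Convergents (p_i = a_i*p_{i-1} + p_{i-2}, q_i = a_i*q_{i-1} + q_{i-2} with p_{-2}=0, p_{-1}=1, q_{-2}=1, q_{-1}=0):
  i=0: a_0=6, p_0 = 6*1 + 0 = 6, q_0 = 6*0 + 1 = 1.
  i=1: a_1=12, p_1 = 12*6 + 1 = 73, q_1 = 12*1 + 0 = 12.
Indeed p_0^2 - 37*q_0^2 = 36 - 37 = -1, not +1.
Check: 73^2 - 37*12^2 = 5329 - 5328 = 1, so (x, y) = (73, 12) solves the equation, and by the theorem it is the least positive solution.

(x, y) = (73, 12)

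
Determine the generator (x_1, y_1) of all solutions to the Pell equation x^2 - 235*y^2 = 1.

First expand sqrt(235) as a continued fraction. With x_i = (sqrt(235) + m_i)/d_i and (m_0, d_0) = (0, 1): a_0 = floor(sqrt(235)) = 15, since 15^2 = 225 <= 235 < 256 = 16^2.
Iterate m_{i+1} = d_i*a_i - m_i, d_{i+1} = (235 - m_{i+1}^2)/d_i, a_{i+1} = floor((a_0 + m_{i+1})/d_{i+1}):
  m_1 = 1*15 - 0 = 15, d_1 = (235 - 15^2)/1 = 10/1 = 10, a_1 = floor((15 + 15)/10) = 3.
  m_2 = 10*3 - 15 = 15, d_2 = (235 - 15^2)/10 = 10/10 = 1, a_2 = floor((15 + 15)/1) = 30.
  m_3 = 1*30 - 15 = 15, d_3 = (235 - 15^2)/1 = 10/1 = 10: (m_3, d_3) = (m_1, d_1) = (15, 10), so from here the quotients repeat a_1, a_2; the period length is 2.
So sqrt(235) = [15; (3, 30)] with period length k = 2.
k is even, so the fundamental solution of x^2 - 235y^2 = 1 is (p_{k-1}, q_{k-1}) = (p_1, q_1); compute convergents through index 1.
Convergents (p_i = a_i*p_{i-1} + p_{i-2}, q_i = a_i*q_{i-1} + q_{i-2} with p_{-2}=0, p_{-1}=1, q_{-2}=1, q_{-1}=0):
  i=0: a_0=15, p_0 = 15*1 + 0 = 15, q_0 = 15*0 + 1 = 1.
  i=1: a_1=3, p_1 = 3*15 + 1 = 46, q_1 = 3*1 + 0 = 3.
Check: 46^2 - 235*3^2 = 2116 - 2115 = 1, so (x, y) = (46, 3) solves the equation, and by the theorem it is the least positive solution.

(x, y) = (46, 3)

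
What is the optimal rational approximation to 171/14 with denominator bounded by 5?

Expand x = 171/14 as a continued fraction with the Euclidean algorithm:
  171 = 12*14 + 3, so a_0 = 12.
  14 = 4*3 + 2, so a_1 = 4.
  3 = 1*2 + 1, so a_2 = 1.
  2 = 2*1 + 0, so a_3 = 2.
so x = [12; 4, 1, 2].
Convergents (p_i = a_i*p_{i-1} + p_{i-2}, q_i = a_i*q_{i-1} + q_{i-2} with p_{-2}=0, p_{-1}=1, q_{-2}=1, q_{-1}=0), until the denominator exceeds 5:
  i=0: a_0=12, p_0 = 12*1 + 0 = 12, q_0 = 12*0 + 1 = 1.
  i=1: a_1=4, p_1 = 4*12 + 1 = 49, q_1 = 4*1 + 0 = 4.
  i=2: a_2=1, p_2 = 1*49 + 12 = 61, q_2 = 1*4 + 1 = 5.
  i=3: a_3=2, p_3 = 2*61 + 49 = 171, q_3 = 2*5 + 4 = 14.
q_3 = 14 > 5, so the last convergent with denominator <= 5 is p_2/q_2 = 61/5.
The closest fraction with denominator <= 5 is either p_2/q_2 or the intermediate fraction (k*p_2 + p_1)/(k*q_2 + q_1) with the largest k >= 1 whose denominator stays <= 5; these approach x as k grows, and every other convergent or intermediate fraction in range is farther away.
Largest k: floor((5 - q_1)/q_2) = floor((5 - 4)/5) = 0.
Since k = 0, no intermediate fraction beyond p_2/q_2 has denominator <= 5, so the convergent 61/5 is the closest (its error is |171*5 - 61*14|/(14*5) = 1/70).

61/5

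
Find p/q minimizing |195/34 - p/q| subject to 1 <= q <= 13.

63/11

Expand x = 195/34 as a continued fraction with the Euclidean algorithm:
  195 = 5*34 + 25, so a_0 = 5.
  34 = 1*25 + 9, so a_1 = 1.
  25 = 2*9 + 7, so a_2 = 2.
  9 = 1*7 + 2, so a_3 = 1.
  7 = 3*2 + 1, so a_4 = 3.
  2 = 2*1 + 0, so a_5 = 2.
so x = [5; 1, 2, 1, 3, 2].
Convergents (p_i = a_i*p_{i-1} + p_{i-2}, q_i = a_i*q_{i-1} + q_{i-2} with p_{-2}=0, p_{-1}=1, q_{-2}=1, q_{-1}=0), until the denominator exceeds 13:
  i=0: a_0=5, p_0 = 5*1 + 0 = 5, q_0 = 5*0 + 1 = 1.
  i=1: a_1=1, p_1 = 1*5 + 1 = 6, q_1 = 1*1 + 0 = 1.
  i=2: a_2=2, p_2 = 2*6 + 5 = 17, q_2 = 2*1 + 1 = 3.
  i=3: a_3=1, p_3 = 1*17 + 6 = 23, q_3 = 1*3 + 1 = 4.
  i=4: a_4=3, p_4 = 3*23 + 17 = 86, q_4 = 3*4 + 3 = 15.
q_4 = 15 > 13, so the last convergent with denominator <= 13 is p_3/q_3 = 23/4.
The closest fraction with denominator <= 13 is either p_3/q_3 or the intermediate fraction (k*p_3 + p_2)/(k*q_3 + q_2) with the largest k >= 1 whose denominator stays <= 13; these approach x as k grows, and every other convergent or intermediate fraction in range is farther away.
Largest k: floor((13 - q_2)/q_3) = floor((13 - 3)/4) = 2.
That gives (2*23 + 17)/(2*4 + 3) = 63/11.
Compare the errors: |x - 23/4| = |195*4 - 23*34|/(34*4) = 2/136, and |x - 63/11| = |195*11 - 63*34|/(34*11) = 3/374.
Cross-multiplying, 3*136 = 408 < 748 = 2*374, so 3/374 is smaller: the intermediate fraction 63/11 is closer to x than 23/4.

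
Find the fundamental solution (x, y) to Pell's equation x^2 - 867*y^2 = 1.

(x, y) = (70226, 2385)

First expand sqrt(867) as a continued fraction. With x_i = (sqrt(867) + m_i)/d_i and (m_0, d_0) = (0, 1): a_0 = floor(sqrt(867)) = 29, since 29^2 = 841 <= 867 < 900 = 30^2.
Iterate m_{i+1} = d_i*a_i - m_i, d_{i+1} = (867 - m_{i+1}^2)/d_i, a_{i+1} = floor((a_0 + m_{i+1})/d_{i+1}):
  m_1 = 1*29 - 0 = 29, d_1 = (867 - 29^2)/1 = 26/1 = 26, a_1 = floor((29 + 29)/26) = 2.
  m_2 = 26*2 - 29 = 23, d_2 = (867 - 23^2)/26 = 338/26 = 13, a_2 = floor((29 + 23)/13) = 4.
  m_3 = 13*4 - 23 = 29, d_3 = (867 - 29^2)/13 = 26/13 = 2, a_3 = floor((29 + 29)/2) = 29.
  m_4 = 2*29 - 29 = 29, d_4 = (867 - 29^2)/2 = 26/2 = 13, a_4 = floor((29 + 29)/13) = 4.
  m_5 = 13*4 - 29 = 23, d_5 = (867 - 23^2)/13 = 338/13 = 26, a_5 = floor((29 + 23)/26) = 2.
  m_6 = 26*2 - 23 = 29, d_6 = (867 - 29^2)/26 = 26/26 = 1, a_6 = floor((29 + 29)/1) = 58.
  m_7 = 1*58 - 29 = 29, d_7 = (867 - 29^2)/1 = 26/1 = 26: (m_7, d_7) = (m_1, d_1) = (29, 26), so from here the quotients repeat a_1, ..., a_6; the period length is 6.
So sqrt(867) = [29; (2, 4, 29, 4, 2, 58)] with period length k = 6.
k is even, so the fundamental solution of x^2 - 867y^2 = 1 is (p_{k-1}, q_{k-1}) = (p_5, q_5); compute convergents through index 5.
Convergents (p_i = a_i*p_{i-1} + p_{i-2}, q_i = a_i*q_{i-1} + q_{i-2} with p_{-2}=0, p_{-1}=1, q_{-2}=1, q_{-1}=0):
  i=0: a_0=29, p_0 = 29*1 + 0 = 29, q_0 = 29*0 + 1 = 1.
  i=1: a_1=2, p_1 = 2*29 + 1 = 59, q_1 = 2*1 + 0 = 2.
  i=2: a_2=4, p_2 = 4*59 + 29 = 265, q_2 = 4*2 + 1 = 9.
  i=3: a_3=29, p_3 = 29*265 + 59 = 7744, q_3 = 29*9 + 2 = 263.
  i=4: a_4=4, p_4 = 4*7744 + 265 = 31241, q_4 = 4*263 + 9 = 1061.
  i=5: a_5=2, p_5 = 2*31241 + 7744 = 70226, q_5 = 2*1061 + 263 = 2385.
Check: 70226^2 - 867*2385^2 = 4931691076 - 4931691075 = 1, so (x, y) = (70226, 2385) solves the equation, and by the theorem it is the least positive solution.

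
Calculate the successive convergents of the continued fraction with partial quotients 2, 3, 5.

Using the convergent recurrence p_i = a_i*p_{i-1} + p_{i-2}, q_i = a_i*q_{i-1} + q_{i-2} with p_{-2}=0, p_{-1}=1, q_{-2}=1, q_{-1}=0:
  i=0: a_0=2, p_0 = 2*1 + 0 = 2, q_0 = 2*0 + 1 = 1.
  i=1: a_1=3, p_1 = 3*2 + 1 = 7, q_1 = 3*1 + 0 = 3.
  i=2: a_2=5, p_2 = 5*7 + 2 = 37, q_2 = 5*3 + 1 = 16.

2/1, 7/3, 37/16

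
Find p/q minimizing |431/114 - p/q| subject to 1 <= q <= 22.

Expand x = 431/114 as a continued fraction with the Euclidean algorithm:
  431 = 3*114 + 89, so a_0 = 3.
  114 = 1*89 + 25, so a_1 = 1.
  89 = 3*25 + 14, so a_2 = 3.
  25 = 1*14 + 11, so a_3 = 1.
  14 = 1*11 + 3, so a_4 = 1.
  11 = 3*3 + 2, so a_5 = 3.
  3 = 1*2 + 1, so a_6 = 1.
  2 = 2*1 + 0, so a_7 = 2.
so x = [3; 1, 3, 1, 1, 3, 1, 2].
Convergents (p_i = a_i*p_{i-1} + p_{i-2}, q_i = a_i*q_{i-1} + q_{i-2} with p_{-2}=0, p_{-1}=1, q_{-2}=1, q_{-1}=0), until the denominator exceeds 22:
  i=0: a_0=3, p_0 = 3*1 + 0 = 3, q_0 = 3*0 + 1 = 1.
  i=1: a_1=1, p_1 = 1*3 + 1 = 4, q_1 = 1*1 + 0 = 1.
  i=2: a_2=3, p_2 = 3*4 + 3 = 15, q_2 = 3*1 + 1 = 4.
  i=3: a_3=1, p_3 = 1*15 + 4 = 19, q_3 = 1*4 + 1 = 5.
  i=4: a_4=1, p_4 = 1*19 + 15 = 34, q_4 = 1*5 + 4 = 9.
  i=5: a_5=3, p_5 = 3*34 + 19 = 121, q_5 = 3*9 + 5 = 32.
q_5 = 32 > 22, so the last convergent with denominator <= 22 is p_4/q_4 = 34/9.
The closest fraction with denominator <= 22 is either p_4/q_4 or the intermediate fraction (k*p_4 + p_3)/(k*q_4 + q_3) with the largest k >= 1 whose denominator stays <= 22; these approach x as k grows, and every other convergent or intermediate fraction in range is farther away.
Largest k: floor((22 - q_3)/q_4) = floor((22 - 5)/9) = 1.
That gives (1*34 + 19)/(1*9 + 5) = 53/14.
Compare the errors: |x - 34/9| = |431*9 - 34*114|/(114*9) = 3/1026, and |x - 53/14| = |431*14 - 53*114|/(114*14) = 8/1596.
Cross-multiplying, 3*1596 = 4788 < 8208 = 8*1026, so 3/1026 is smaller: the convergent 34/9 is closer to x than 53/14.

34/9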